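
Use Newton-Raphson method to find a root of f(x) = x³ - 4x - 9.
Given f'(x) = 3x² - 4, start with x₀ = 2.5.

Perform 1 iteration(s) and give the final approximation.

f(x) = x³ - 4x - 9
f'(x) = 3x² - 4
x₀ = 2.5

Newton-Raphson formula: x_{n+1} = x_n - f(x_n)/f'(x_n)

Iteration 1:
  f(2.500000) = -3.375000
  f'(2.500000) = 14.750000
  x_1 = 2.500000 - (-3.375000)/14.750000 = 2.728814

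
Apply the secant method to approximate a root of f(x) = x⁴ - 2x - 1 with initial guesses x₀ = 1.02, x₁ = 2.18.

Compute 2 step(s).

f(x) = x⁴ - 2x - 1
x₀ = 1.02, x₁ = 2.18

Secant formula: x_{n+1} = x_n - f(x_n)(x_n - x_{n-1})/(f(x_n) - f(x_{n-1}))

Iteration 1:
  f(1.020000) = -1.957568
  f(2.180000) = 17.225306
  x_2 = 2.180000 - 17.225306×(2.180000 - 1.020000)/(17.225306 - (-1.957568))
       = 1.138375
Iteration 2:
  f(2.180000) = 17.225306
  f(1.138375) = -1.597398
  x_3 = 1.138375 - (-1.597398)×(1.138375 - 2.180000)/(-1.597398 - 17.225306)
       = 1.226773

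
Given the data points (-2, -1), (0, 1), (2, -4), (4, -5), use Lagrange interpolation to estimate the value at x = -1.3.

Lagrange interpolation formula:
P(x) = Σ yᵢ × Lᵢ(x)
where Lᵢ(x) = Π_{j≠i} (x - xⱼ)/(xᵢ - xⱼ)

L_0(-1.3) = (-1.3 - 0)/(-2 - 0) × (-1.3 - 2)/(-2 - 2) × (-1.3 - 4)/(-2 - 4) = 0.473687
L_1(-1.3) = (-1.3 - (-2))/(0 - (-2)) × (-1.3 - 2)/(0 - 2) × (-1.3 - 4)/(0 - 4) = 0.765187
L_2(-1.3) = (-1.3 - (-2))/(2 - (-2)) × (-1.3 - 0)/(2 - 0) × (-1.3 - 4)/(2 - 4) = -0.301437
L_3(-1.3) = (-1.3 - (-2))/(4 - (-2)) × (-1.3 - 0)/(4 - 0) × (-1.3 - 2)/(4 - 2) = 0.062562

P(-1.3) = (-1)×L_0(-1.3) + 1×L_1(-1.3) + (-4)×L_2(-1.3) + (-5)×L_3(-1.3)
P(-1.3) = 1.184437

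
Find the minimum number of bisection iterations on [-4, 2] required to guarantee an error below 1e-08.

We need (b-a)/2^n ≤ 1e-08
(2 - (-4))/2^n ≤ 1e-08
6/2^n ≤ 1e-08
2^n ≥ 600000000
n ≥ log₂(600000000) = 29.16
n ≥ 30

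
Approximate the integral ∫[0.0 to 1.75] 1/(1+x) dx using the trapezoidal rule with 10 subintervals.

f(x) = 1/(1+x)
a = 0.0, b = 1.75, n = 10
h = (b - a)/n = 0.175000

Trapezoidal rule: (h/2)[f(x₀) + 2f(x₁) + 2f(x₂) + ... + f(xₙ)]

x_0 = 0.0000, f(x_0) = 1.000000, coefficient = 1
x_1 = 0.1750, f(x_1) = 0.851064, coefficient = 2
x_2 = 0.3500, f(x_2) = 0.740741, coefficient = 2
x_3 = 0.5250, f(x_3) = 0.655738, coefficient = 2
x_4 = 0.7000, f(x_4) = 0.588235, coefficient = 2
x_5 = 0.8750, f(x_5) = 0.533333, coefficient = 2
x_6 = 1.0500, f(x_6) = 0.487805, coefficient = 2
x_7 = 1.2250, f(x_7) = 0.449438, coefficient = 2
x_8 = 1.4000, f(x_8) = 0.416667, coefficient = 2
x_9 = 1.5750, f(x_9) = 0.388350, coefficient = 2
x_10 = 1.7500, f(x_10) = 0.363636, coefficient = 1

I ≈ (0.175000/2) × 11.586377 = 1.013808
Exact value: 1.011601
Error: 0.002207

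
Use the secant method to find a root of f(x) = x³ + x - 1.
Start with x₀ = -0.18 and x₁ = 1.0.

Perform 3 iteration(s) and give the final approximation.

f(x) = x³ + x - 1
x₀ = -0.18, x₁ = 1.0

Secant formula: x_{n+1} = x_n - f(x_n)(x_n - x_{n-1})/(f(x_n) - f(x_{n-1}))

Iteration 1:
  f(-0.180000) = -1.185832
  f(1.000000) = 1.000000
  x_2 = 1.000000 - 1.000000×(1.000000 - (-0.180000))/(1.000000 - (-1.185832))
       = 0.460160
Iteration 2:
  f(1.000000) = 1.000000
  f(0.460160) = -0.442403
  x_3 = 0.460160 - (-0.442403)×(0.460160 - 1.000000)/(-0.442403 - 1.000000)
       = 0.625735
Iteration 3:
  f(0.460160) = -0.442403
  f(0.625735) = -0.129261
  x_4 = 0.625735 - (-0.129261)×(0.625735 - 0.460160)/(-0.129261 - (-0.442403))
       = 0.694083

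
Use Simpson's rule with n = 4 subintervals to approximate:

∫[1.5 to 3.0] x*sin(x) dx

f(x) = x*sin(x)
a = 1.5, b = 3.0, n = 4
h = (b - a)/n = 0.375000

Simpson's rule: (h/3)[f(x₀) + 4f(x₁) + 2f(x₂) + ... + f(xₙ)]

x_0 = 1.5000, f(x_0) = 1.496242, coefficient = 1
x_1 = 1.8750, f(x_1) = 1.788911, coefficient = 4
x_2 = 2.2500, f(x_2) = 1.750665, coefficient = 2
x_3 = 2.6250, f(x_3) = 1.296541, coefficient = 4
x_4 = 3.0000, f(x_4) = 0.423360, coefficient = 1

I ≈ (0.375000/3) × 17.762738 = 2.220342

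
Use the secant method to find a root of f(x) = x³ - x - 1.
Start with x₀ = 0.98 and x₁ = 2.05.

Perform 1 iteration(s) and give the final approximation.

f(x) = x³ - x - 1
x₀ = 0.98, x₁ = 2.05

Secant formula: x_{n+1} = x_n - f(x_n)(x_n - x_{n-1})/(f(x_n) - f(x_{n-1}))

Iteration 1:
  f(0.980000) = -1.038808
  f(2.050000) = 5.565125
  x_2 = 2.050000 - 5.565125×(2.050000 - 0.980000)/(5.565125 - (-1.038808))
       = 1.148313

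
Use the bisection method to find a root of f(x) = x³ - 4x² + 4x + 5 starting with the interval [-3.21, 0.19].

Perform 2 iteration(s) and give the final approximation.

f(x) = x³ - 4x² + 4x + 5
Initial interval: [-3.21, 0.19]

Iteration 1:
  c_1 = (-3.210000 + 0.190000)/2 = -1.510000
  f(c_1) = f(-1.510000) = -13.603351
  f(a) × f(c) ≥ 0, new interval: [-1.510000, 0.190000]
Iteration 2:
  c_2 = (-1.510000 + 0.190000)/2 = -0.660000
  f(c_2) = f(-0.660000) = 0.330104
  f(a) × f(c) < 0, new interval: [-1.510000, -0.660000]

After 2 iteration(s), the approximation is c_2 = -0.660000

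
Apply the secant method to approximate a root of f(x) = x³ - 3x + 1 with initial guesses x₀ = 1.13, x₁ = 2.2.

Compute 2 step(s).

f(x) = x³ - 3x + 1
x₀ = 1.13, x₁ = 2.2

Secant formula: x_{n+1} = x_n - f(x_n)(x_n - x_{n-1})/(f(x_n) - f(x_{n-1}))

Iteration 1:
  f(1.130000) = -0.947103
  f(2.200000) = 5.048000
  x_2 = 2.200000 - 5.048000×(2.200000 - 1.130000)/(5.048000 - (-0.947103))
       = 1.299038
Iteration 2:
  f(2.200000) = 5.048000
  f(1.299038) = -0.704988
  x_3 = 1.299038 - (-0.704988)×(1.299038 - 2.200000)/(-0.704988 - 5.048000)
       = 1.409444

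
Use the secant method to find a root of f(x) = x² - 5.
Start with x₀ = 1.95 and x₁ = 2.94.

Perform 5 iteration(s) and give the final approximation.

f(x) = x² - 5
x₀ = 1.95, x₁ = 2.94

Secant formula: x_{n+1} = x_n - f(x_n)(x_n - x_{n-1})/(f(x_n) - f(x_{n-1}))

Iteration 1:
  f(1.950000) = -1.197500
  f(2.940000) = 3.643600
  x_2 = 2.940000 - 3.643600×(2.940000 - 1.950000)/(3.643600 - (-1.197500))
       = 2.194888
Iteration 2:
  f(2.940000) = 3.643600
  f(2.194888) = -0.182469
  x_3 = 2.194888 - (-0.182469)×(2.194888 - 2.940000)/(-0.182469 - 3.643600)
       = 2.230423
Iteration 3:
  f(2.194888) = -0.182469
  f(2.230423) = -0.025215
  x_4 = 2.230423 - (-0.025215)×(2.230423 - 2.194888)/(-0.025215 - (-0.182469))
       = 2.236121
Iteration 4:
  f(2.230423) = -0.025215
  f(2.236121) = 0.000235
  x_5 = 2.236121 - 0.000235×(2.236121 - 2.230423)/(0.000235 - (-0.025215))
       = 2.236068
Iteration 5:
  f(2.236121) = 0.000235
  f(2.236068) = 0.000000
  x_6 = 2.236068 - 0.000000×(2.236068 - 2.236121)/(0.000000 - 0.000235)
       = 2.236068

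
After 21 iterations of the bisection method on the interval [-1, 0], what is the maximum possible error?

Bisection error bound: |error| ≤ (b-a)/2^n
|error| ≤ (0 - (-1))/2^21 = 1/2^21
|error| ≤ 0.0000004768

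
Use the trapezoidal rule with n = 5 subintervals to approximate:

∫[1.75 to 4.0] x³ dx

f(x) = x³
a = 1.75, b = 4.0, n = 5
h = (b - a)/n = 0.450000

Trapezoidal rule: (h/2)[f(x₀) + 2f(x₁) + 2f(x₂) + ... + f(xₙ)]

x_0 = 1.7500, f(x_0) = 5.359375, coefficient = 1
x_1 = 2.2000, f(x_1) = 10.648000, coefficient = 2
x_2 = 2.6500, f(x_2) = 18.609625, coefficient = 2
x_3 = 3.1000, f(x_3) = 29.791000, coefficient = 2
x_4 = 3.5500, f(x_4) = 44.738875, coefficient = 2
x_5 = 4.0000, f(x_5) = 64.000000, coefficient = 1

I ≈ (0.450000/2) × 276.934375 = 62.310234
Exact value: 61.655273
Error: 0.654961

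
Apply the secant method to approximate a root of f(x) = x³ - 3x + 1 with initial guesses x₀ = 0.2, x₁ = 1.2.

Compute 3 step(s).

f(x) = x³ - 3x + 1
x₀ = 0.2, x₁ = 1.2

Secant formula: x_{n+1} = x_n - f(x_n)(x_n - x_{n-1})/(f(x_n) - f(x_{n-1}))

Iteration 1:
  f(0.200000) = 0.408000
  f(1.200000) = -0.872000
  x_2 = 1.200000 - (-0.872000)×(1.200000 - 0.200000)/(-0.872000 - 0.408000)
       = 0.518750
Iteration 2:
  f(1.200000) = -0.872000
  f(0.518750) = -0.416654
  x_3 = 0.518750 - (-0.416654)×(0.518750 - 1.200000)/(-0.416654 - (-0.872000))
       = -0.104611
Iteration 3:
  f(0.518750) = -0.416654
  f(-0.104611) = 1.312688
  x_4 = -0.104611 - 1.312688×(-0.104611 - 0.518750)/(1.312688 - (-0.416654))
       = 0.368562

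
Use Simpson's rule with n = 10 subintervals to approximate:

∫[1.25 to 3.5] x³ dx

f(x) = x³
a = 1.25, b = 3.5, n = 10
h = (b - a)/n = 0.225000

Simpson's rule: (h/3)[f(x₀) + 4f(x₁) + 2f(x₂) + ... + f(xₙ)]

x_0 = 1.2500, f(x_0) = 1.953125, coefficient = 1
x_1 = 1.4750, f(x_1) = 3.209047, coefficient = 4
x_2 = 1.7000, f(x_2) = 4.913000, coefficient = 2
x_3 = 1.9250, f(x_3) = 7.133328, coefficient = 4
x_4 = 2.1500, f(x_4) = 9.938375, coefficient = 2
x_5 = 2.3750, f(x_5) = 13.396484, coefficient = 4
x_6 = 2.6000, f(x_6) = 17.576000, coefficient = 2
x_7 = 2.8250, f(x_7) = 22.545266, coefficient = 4
x_8 = 3.0500, f(x_8) = 28.372625, coefficient = 2
x_9 = 3.2750, f(x_9) = 35.126422, coefficient = 4
x_10 = 3.5000, f(x_10) = 42.875000, coefficient = 1

I ≈ (0.225000/3) × 492.070312 = 36.905273
Exact value: 36.905273
Error: 0.000000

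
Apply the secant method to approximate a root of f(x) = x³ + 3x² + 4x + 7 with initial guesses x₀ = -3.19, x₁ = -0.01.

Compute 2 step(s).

f(x) = x³ + 3x² + 4x + 7
x₀ = -3.19, x₁ = -0.01

Secant formula: x_{n+1} = x_n - f(x_n)(x_n - x_{n-1})/(f(x_n) - f(x_{n-1}))

Iteration 1:
  f(-3.190000) = -7.693459
  f(-0.010000) = 6.960299
  x_2 = -0.010000 - 6.960299×(-0.010000 - (-3.190000))/(6.960299 - (-7.693459))
       = -1.520449
Iteration 2:
  f(-0.010000) = 6.960299
  f(-1.520449) = 4.338579
  x_3 = -1.520449 - 4.338579×(-1.520449 - (-0.010000))/(4.338579 - 6.960299)
       = -4.020030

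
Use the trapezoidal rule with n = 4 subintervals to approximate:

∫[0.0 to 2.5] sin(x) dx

f(x) = sin(x)
a = 0.0, b = 2.5, n = 4
h = (b - a)/n = 0.625000

Trapezoidal rule: (h/2)[f(x₀) + 2f(x₁) + 2f(x₂) + ... + f(xₙ)]

x_0 = 0.0000, f(x_0) = 0.000000, coefficient = 1
x_1 = 0.6250, f(x_1) = 0.585097, coefficient = 2
x_2 = 1.2500, f(x_2) = 0.948985, coefficient = 2
x_3 = 1.8750, f(x_3) = 0.954086, coefficient = 2
x_4 = 2.5000, f(x_4) = 0.598472, coefficient = 1

I ≈ (0.625000/2) × 5.574807 = 1.742127
Exact value: 1.801144
Error: 0.059016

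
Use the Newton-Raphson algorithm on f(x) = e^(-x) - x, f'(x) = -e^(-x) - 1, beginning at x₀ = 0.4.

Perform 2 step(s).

f(x) = e^(-x) - x
f'(x) = -e^(-x) - 1
x₀ = 0.4

Newton-Raphson formula: x_{n+1} = x_n - f(x_n)/f'(x_n)

Iteration 1:
  f(0.400000) = 0.270320
  f'(0.400000) = -1.670320
  x_1 = 0.400000 - 0.270320/(-1.670320) = 0.561837
Iteration 2:
  f(0.561837) = 0.008323
  f'(0.561837) = -1.570161
  x_2 = 0.561837 - 0.008323/(-1.570161) = 0.567138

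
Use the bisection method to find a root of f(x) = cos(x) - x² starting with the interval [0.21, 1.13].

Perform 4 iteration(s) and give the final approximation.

f(x) = cos(x) - x²
Initial interval: [0.21, 1.13]

Iteration 1:
  c_1 = (0.210000 + 1.130000)/2 = 0.670000
  f(c_1) = f(0.670000) = 0.334922
  f(a) × f(c) ≥ 0, new interval: [0.670000, 1.130000]
Iteration 2:
  c_2 = (0.670000 + 1.130000)/2 = 0.900000
  f(c_2) = f(0.900000) = -0.188390
  f(a) × f(c) < 0, new interval: [0.670000, 0.900000]
Iteration 3:
  c_3 = (0.670000 + 0.900000)/2 = 0.785000
  f(c_3) = f(0.785000) = 0.091163
  f(a) × f(c) ≥ 0, new interval: [0.785000, 0.900000]
Iteration 4:
  c_4 = (0.785000 + 0.900000)/2 = 0.842500
  f(c_4) = f(0.842500) = -0.044207
  f(a) × f(c) < 0, new interval: [0.785000, 0.842500]

After 4 iteration(s), the approximation is c_4 = 0.842500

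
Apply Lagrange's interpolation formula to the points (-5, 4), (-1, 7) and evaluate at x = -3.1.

Lagrange interpolation formula:
P(x) = Σ yᵢ × Lᵢ(x)
where Lᵢ(x) = Π_{j≠i} (x - xⱼ)/(xᵢ - xⱼ)

L_0(-3.1) = (-3.1 - (-1))/(-5 - (-1)) = 0.525000
L_1(-3.1) = (-3.1 - (-5))/(-1 - (-5)) = 0.475000

P(-3.1) = 4×L_0(-3.1) + 7×L_1(-3.1)
P(-3.1) = 5.425000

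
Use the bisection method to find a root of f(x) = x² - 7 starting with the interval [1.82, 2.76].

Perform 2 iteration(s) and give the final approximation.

f(x) = x² - 7
Initial interval: [1.82, 2.76]

Iteration 1:
  c_1 = (1.820000 + 2.760000)/2 = 2.290000
  f(c_1) = f(2.290000) = -1.755900
  f(a) × f(c) ≥ 0, new interval: [2.290000, 2.760000]
Iteration 2:
  c_2 = (2.290000 + 2.760000)/2 = 2.525000
  f(c_2) = f(2.525000) = -0.624375
  f(a) × f(c) ≥ 0, new interval: [2.525000, 2.760000]

After 2 iteration(s), the approximation is c_2 = 2.525000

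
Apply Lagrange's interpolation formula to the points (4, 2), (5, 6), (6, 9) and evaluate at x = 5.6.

Lagrange interpolation formula:
P(x) = Σ yᵢ × Lᵢ(x)
where Lᵢ(x) = Π_{j≠i} (x - xⱼ)/(xᵢ - xⱼ)

L_0(5.6) = (5.6 - 5)/(4 - 5) × (5.6 - 6)/(4 - 6) = -0.120000
L_1(5.6) = (5.6 - 4)/(5 - 4) × (5.6 - 6)/(5 - 6) = 0.640000
L_2(5.6) = (5.6 - 4)/(6 - 4) × (5.6 - 5)/(6 - 5) = 0.480000

P(5.6) = 2×L_0(5.6) + 6×L_1(5.6) + 9×L_2(5.6)
P(5.6) = 7.920000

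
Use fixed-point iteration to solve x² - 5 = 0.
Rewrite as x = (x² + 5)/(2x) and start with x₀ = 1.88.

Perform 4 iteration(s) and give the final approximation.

Equation: x² - 5 = 0
Fixed-point form: x = (x² + 5)/(2x)
x₀ = 1.88

x_1 = g(1.880000) = 2.269787
x_2 = g(2.269787) = 2.236318
x_3 = g(2.236318) = 2.236068
x_4 = g(2.236068) = 2.236068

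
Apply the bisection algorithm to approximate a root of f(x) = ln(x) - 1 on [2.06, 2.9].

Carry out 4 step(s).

f(x) = ln(x) - 1
Initial interval: [2.06, 2.9]

Iteration 1:
  c_1 = (2.060000 + 2.900000)/2 = 2.480000
  f(c_1) = f(2.480000) = -0.091741
  f(a) × f(c) ≥ 0, new interval: [2.480000, 2.900000]
Iteration 2:
  c_2 = (2.480000 + 2.900000)/2 = 2.690000
  f(c_2) = f(2.690000) = -0.010459
  f(a) × f(c) ≥ 0, new interval: [2.690000, 2.900000]
Iteration 3:
  c_3 = (2.690000 + 2.900000)/2 = 2.795000
  f(c_3) = f(2.795000) = 0.027832
  f(a) × f(c) < 0, new interval: [2.690000, 2.795000]
Iteration 4:
  c_4 = (2.690000 + 2.795000)/2 = 2.742500
  f(c_4) = f(2.742500) = 0.008870
  f(a) × f(c) < 0, new interval: [2.690000, 2.742500]

After 4 iteration(s), the approximation is c_4 = 2.742500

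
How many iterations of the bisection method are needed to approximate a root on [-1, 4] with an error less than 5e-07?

We need (b-a)/2^n ≤ 5e-07
(4 - (-1))/2^n ≤ 5e-07
5/2^n ≤ 5e-07
2^n ≥ 10000000
n ≥ log₂(10000000) = 23.25
n ≥ 24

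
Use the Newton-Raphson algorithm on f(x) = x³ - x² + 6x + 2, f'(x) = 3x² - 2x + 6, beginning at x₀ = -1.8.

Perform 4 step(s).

f(x) = x³ - x² + 6x + 2
f'(x) = 3x² - 2x + 6
x₀ = -1.8

Newton-Raphson formula: x_{n+1} = x_n - f(x_n)/f'(x_n)

Iteration 1:
  f(-1.800000) = -17.872000
  f'(-1.800000) = 19.320000
  x_1 = -1.800000 - (-17.872000)/19.320000 = -0.874948
Iteration 2:
  f(-0.874948) = -4.685027
  f'(-0.874948) = 10.046500
  x_2 = -0.874948 - (-4.685027)/10.046500 = -0.408614
Iteration 3:
  f(-0.408614) = -0.686874
  f'(-0.408614) = 7.318124
  x_3 = -0.408614 - (-0.686874)/7.318124 = -0.314755
Iteration 4:
  f(-0.314755) = -0.018782
  f'(-0.314755) = 6.926721
  x_4 = -0.314755 - (-0.018782)/6.926721 = -0.312043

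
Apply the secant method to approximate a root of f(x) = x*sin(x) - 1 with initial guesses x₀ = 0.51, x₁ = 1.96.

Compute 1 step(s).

f(x) = x*sin(x) - 1
x₀ = 0.51, x₁ = 1.96

Secant formula: x_{n+1} = x_n - f(x_n)(x_n - x_{n-1})/(f(x_n) - f(x_{n-1}))

Iteration 1:
  f(0.510000) = -0.751030
  f(1.960000) = 0.813415
  x_2 = 1.960000 - 0.813415×(1.960000 - 0.510000)/(0.813415 - (-0.751030))
       = 1.206089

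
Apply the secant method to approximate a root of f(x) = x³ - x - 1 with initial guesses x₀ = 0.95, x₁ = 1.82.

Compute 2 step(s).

f(x) = x³ - x - 1
x₀ = 0.95, x₁ = 1.82

Secant formula: x_{n+1} = x_n - f(x_n)(x_n - x_{n-1})/(f(x_n) - f(x_{n-1}))

Iteration 1:
  f(0.950000) = -1.092625
  f(1.820000) = 3.208568
  x_2 = 1.820000 - 3.208568×(1.820000 - 0.950000)/(3.208568 - (-1.092625))
       = 1.171005
Iteration 2:
  f(1.820000) = 3.208568
  f(1.171005) = -0.565262
  x_3 = 1.171005 - (-0.565262)×(1.171005 - 1.820000)/(-0.565262 - 3.208568)
       = 1.268214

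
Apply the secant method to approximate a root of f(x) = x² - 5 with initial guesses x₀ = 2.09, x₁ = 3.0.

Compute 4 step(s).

f(x) = x² - 5
x₀ = 2.09, x₁ = 3.0

Secant formula: x_{n+1} = x_n - f(x_n)(x_n - x_{n-1})/(f(x_n) - f(x_{n-1}))

Iteration 1:
  f(2.090000) = -0.631900
  f(3.000000) = 4.000000
  x_2 = 3.000000 - 4.000000×(3.000000 - 2.090000)/(4.000000 - (-0.631900))
       = 2.214145
Iteration 2:
  f(3.000000) = 4.000000
  f(2.214145) = -0.097560
  x_3 = 2.214145 - (-0.097560)×(2.214145 - 3.000000)/(-0.097560 - 4.000000)
       = 2.232856
Iteration 3:
  f(2.214145) = -0.097560
  f(2.232856) = -0.014354
  x_4 = 2.232856 - (-0.014354)×(2.232856 - 2.214145)/(-0.014354 - (-0.097560))
       = 2.236084
Iteration 4:
  f(2.232856) = -0.014354
  f(2.236084) = 0.000071
  x_5 = 2.236084 - 0.000071×(2.236084 - 2.232856)/(0.000071 - (-0.014354))
       = 2.236068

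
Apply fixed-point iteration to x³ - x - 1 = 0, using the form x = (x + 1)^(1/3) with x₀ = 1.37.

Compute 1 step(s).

Equation: x³ - x - 1 = 0
Fixed-point form: x = (x + 1)^(1/3)
x₀ = 1.37

x_1 = g(1.370000) = 1.333264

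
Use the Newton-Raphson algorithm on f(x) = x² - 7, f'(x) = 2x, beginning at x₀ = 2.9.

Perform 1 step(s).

f(x) = x² - 7
f'(x) = 2x
x₀ = 2.9

Newton-Raphson formula: x_{n+1} = x_n - f(x_n)/f'(x_n)

Iteration 1:
  f(2.900000) = 1.410000
  f'(2.900000) = 5.800000
  x_1 = 2.900000 - 1.410000/5.800000 = 2.656897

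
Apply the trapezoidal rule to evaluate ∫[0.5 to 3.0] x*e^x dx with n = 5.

f(x) = x*e^x
a = 0.5, b = 3.0, n = 5
h = (b - a)/n = 0.500000

Trapezoidal rule: (h/2)[f(x₀) + 2f(x₁) + 2f(x₂) + ... + f(xₙ)]

x_0 = 0.5000, f(x_0) = 0.824361, coefficient = 1
x_1 = 1.0000, f(x_1) = 2.718282, coefficient = 2
x_2 = 1.5000, f(x_2) = 6.722534, coefficient = 2
x_3 = 2.0000, f(x_3) = 14.778112, coefficient = 2
x_4 = 2.5000, f(x_4) = 30.456235, coefficient = 2
x_5 = 3.0000, f(x_5) = 60.256611, coefficient = 1

I ≈ (0.500000/2) × 170.431296 = 42.607824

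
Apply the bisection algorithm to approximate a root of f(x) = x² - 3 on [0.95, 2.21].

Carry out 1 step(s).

f(x) = x² - 3
Initial interval: [0.95, 2.21]

Iteration 1:
  c_1 = (0.950000 + 2.210000)/2 = 1.580000
  f(c_1) = f(1.580000) = -0.503600
  f(a) × f(c) ≥ 0, new interval: [1.580000, 2.210000]

After 1 iteration(s), the approximation is c_1 = 1.580000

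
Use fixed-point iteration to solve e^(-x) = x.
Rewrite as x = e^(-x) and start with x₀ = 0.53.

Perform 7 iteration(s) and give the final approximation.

Equation: e^(-x) = x
Fixed-point form: x = e^(-x)
x₀ = 0.53

x_1 = g(0.530000) = 0.588605
x_2 = g(0.588605) = 0.555101
x_3 = g(0.555101) = 0.574014
x_4 = g(0.574014) = 0.563260
x_5 = g(0.563260) = 0.569350
x_6 = g(0.569350) = 0.565893
x_7 = g(0.565893) = 0.567853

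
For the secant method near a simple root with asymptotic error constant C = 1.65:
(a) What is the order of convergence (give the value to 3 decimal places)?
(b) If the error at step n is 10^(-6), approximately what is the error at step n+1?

(a) Secant method has superlinear convergence with order φ = (1+√5)/2 ≈ 1.618.
    This means |e_{n+1}| ≈ C|e_n|^1.618.

(b) With |e_n| = 10^(-6) and C = 1.65:
    |e_{n+1}| ≈ 1.65 × (10^(-6))^1.618 = 1.65 × 10^(-9.71)

(a) ≈ 1.618 (golden ratio); (b) |e_{n+1}| ≈ 3.231e-10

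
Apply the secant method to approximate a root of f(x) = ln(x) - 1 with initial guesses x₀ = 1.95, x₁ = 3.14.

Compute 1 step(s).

f(x) = ln(x) - 1
x₀ = 1.95, x₁ = 3.14

Secant formula: x_{n+1} = x_n - f(x_n)(x_n - x_{n-1})/(f(x_n) - f(x_{n-1}))

Iteration 1:
  f(1.950000) = -0.332171
  f(3.140000) = 0.144223
  x_2 = 3.140000 - 0.144223×(3.140000 - 1.950000)/(0.144223 - (-0.332171))
       = 2.779741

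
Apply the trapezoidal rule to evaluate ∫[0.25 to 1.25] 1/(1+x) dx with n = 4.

f(x) = 1/(1+x)
a = 0.25, b = 1.25, n = 4
h = (b - a)/n = 0.250000

Trapezoidal rule: (h/2)[f(x₀) + 2f(x₁) + 2f(x₂) + ... + f(xₙ)]

x_0 = 0.2500, f(x_0) = 0.800000, coefficient = 1
x_1 = 0.5000, f(x_1) = 0.666667, coefficient = 2
x_2 = 0.7500, f(x_2) = 0.571429, coefficient = 2
x_3 = 1.0000, f(x_3) = 0.500000, coefficient = 2
x_4 = 1.2500, f(x_4) = 0.444444, coefficient = 1

I ≈ (0.250000/2) × 4.720635 = 0.590079
Exact value: 0.587787
Error: 0.002293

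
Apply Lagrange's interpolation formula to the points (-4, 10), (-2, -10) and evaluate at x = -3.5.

Lagrange interpolation formula:
P(x) = Σ yᵢ × Lᵢ(x)
where Lᵢ(x) = Π_{j≠i} (x - xⱼ)/(xᵢ - xⱼ)

L_0(-3.5) = (-3.5 - (-2))/(-4 - (-2)) = 0.750000
L_1(-3.5) = (-3.5 - (-4))/(-2 - (-4)) = 0.250000

P(-3.5) = 10×L_0(-3.5) + (-10)×L_1(-3.5)
P(-3.5) = 5.000000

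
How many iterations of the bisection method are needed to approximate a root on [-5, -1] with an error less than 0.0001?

We need (b-a)/2^n ≤ 0.0001
(-1 - (-5))/2^n ≤ 0.0001
4/2^n ≤ 0.0001
2^n ≥ 40000
n ≥ log₂(40000) = 15.29
n ≥ 16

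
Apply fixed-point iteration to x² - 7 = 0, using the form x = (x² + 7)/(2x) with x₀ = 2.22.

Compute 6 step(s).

Equation: x² - 7 = 0
Fixed-point form: x = (x² + 7)/(2x)
x₀ = 2.22

x_1 = g(2.220000) = 2.686577
x_2 = g(2.686577) = 2.646062
x_3 = g(2.646062) = 2.645751
x_4 = g(2.645751) = 2.645751
x_5 = g(2.645751) = 2.645751
x_6 = g(2.645751) = 2.645751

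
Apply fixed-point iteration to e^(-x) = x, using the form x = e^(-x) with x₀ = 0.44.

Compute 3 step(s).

Equation: e^(-x) = x
Fixed-point form: x = e^(-x)
x₀ = 0.44

x_1 = g(0.440000) = 0.644036
x_2 = g(0.644036) = 0.525168
x_3 = g(0.525168) = 0.591456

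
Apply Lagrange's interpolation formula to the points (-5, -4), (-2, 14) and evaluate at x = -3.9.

Lagrange interpolation formula:
P(x) = Σ yᵢ × Lᵢ(x)
where Lᵢ(x) = Π_{j≠i} (x - xⱼ)/(xᵢ - xⱼ)

L_0(-3.9) = (-3.9 - (-2))/(-5 - (-2)) = 0.633333
L_1(-3.9) = (-3.9 - (-5))/(-2 - (-5)) = 0.366667

P(-3.9) = (-4)×L_0(-3.9) + 14×L_1(-3.9)
P(-3.9) = 2.600000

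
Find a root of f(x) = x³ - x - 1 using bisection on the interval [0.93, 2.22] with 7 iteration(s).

f(x) = x³ - x - 1
Initial interval: [0.93, 2.22]

Iteration 1:
  c_1 = (0.930000 + 2.220000)/2 = 1.575000
  f(c_1) = f(1.575000) = 1.331984
  f(a) × f(c) < 0, new interval: [0.930000, 1.575000]
Iteration 2:
  c_2 = (0.930000 + 1.575000)/2 = 1.252500
  f(c_2) = f(1.252500) = -0.287633
  f(a) × f(c) ≥ 0, new interval: [1.252500, 1.575000]
Iteration 3:
  c_3 = (1.252500 + 1.575000)/2 = 1.413750
  f(c_3) = f(1.413750) = 0.411897
  f(a) × f(c) < 0, new interval: [1.252500, 1.413750]
Iteration 4:
  c_4 = (1.252500 + 1.413750)/2 = 1.333125
  f(c_4) = f(1.333125) = 0.036134
  f(a) × f(c) < 0, new interval: [1.252500, 1.333125]
Iteration 5:
  c_5 = (1.252500 + 1.333125)/2 = 1.292813
  f(c_5) = f(1.292813) = -0.132052
  f(a) × f(c) ≥ 0, new interval: [1.292813, 1.333125]
Iteration 6:
  c_6 = (1.292813 + 1.333125)/2 = 1.312969
  f(c_6) = f(1.312969) = -0.049559
  f(a) × f(c) ≥ 0, new interval: [1.312969, 1.333125]
Iteration 7:
  c_7 = (1.312969 + 1.333125)/2 = 1.323047
  f(c_7) = f(1.323047) = -0.007115
  f(a) × f(c) ≥ 0, new interval: [1.323047, 1.333125]

After 7 iteration(s), the approximation is c_7 = 1.323047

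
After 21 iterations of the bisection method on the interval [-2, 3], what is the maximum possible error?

Bisection error bound: |error| ≤ (b-a)/2^n
|error| ≤ (3 - (-2))/2^21 = 5/2^21
|error| ≤ 0.0000023842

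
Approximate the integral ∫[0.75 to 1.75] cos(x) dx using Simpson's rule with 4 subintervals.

f(x) = cos(x)
a = 0.75, b = 1.75, n = 4
h = (b - a)/n = 0.250000

Simpson's rule: (h/3)[f(x₀) + 4f(x₁) + 2f(x₂) + ... + f(xₙ)]

x_0 = 0.7500, f(x_0) = 0.731689, coefficient = 1
x_1 = 1.0000, f(x_1) = 0.540302, coefficient = 4
x_2 = 1.2500, f(x_2) = 0.315322, coefficient = 2
x_3 = 1.5000, f(x_3) = 0.070737, coefficient = 4
x_4 = 1.7500, f(x_4) = -0.178246, coefficient = 1

I ≈ (0.250000/3) × 3.628246 = 0.302354
Exact value: 0.302347
Error: 0.000007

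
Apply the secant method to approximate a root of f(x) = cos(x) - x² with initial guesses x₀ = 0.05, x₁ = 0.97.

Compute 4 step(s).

f(x) = cos(x) - x²
x₀ = 0.05, x₁ = 0.97

Secant formula: x_{n+1} = x_n - f(x_n)(x_n - x_{n-1})/(f(x_n) - f(x_{n-1}))

Iteration 1:
  f(0.050000) = 0.996250
  f(0.970000) = -0.375600
  x_2 = 0.970000 - (-0.375600)×(0.970000 - 0.050000)/(-0.375600 - 0.996250)
       = 0.718112
Iteration 2:
  f(0.970000) = -0.375600
  f(0.718112) = 0.237364
  x_3 = 0.718112 - 0.237364×(0.718112 - 0.970000)/(0.237364 - (-0.375600))
       = 0.815653
Iteration 3:
  f(0.718112) = 0.237364
  f(0.815653) = 0.020103
  x_4 = 0.815653 - 0.020103×(0.815653 - 0.718112)/(0.020103 - 0.237364)
       = 0.824678
Iteration 4:
  f(0.815653) = 0.020103
  f(0.824678) = -0.001301
  x_5 = 0.824678 - (-0.001301)×(0.824678 - 0.815653)/(-0.001301 - 0.020103)
       = 0.824130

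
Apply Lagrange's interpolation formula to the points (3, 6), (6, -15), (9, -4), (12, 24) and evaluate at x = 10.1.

Lagrange interpolation formula:
P(x) = Σ yᵢ × Lᵢ(x)
where Lᵢ(x) = Π_{j≠i} (x - xⱼ)/(xᵢ - xⱼ)

L_0(10.1) = (10.1 - 6)/(3 - 6) × (10.1 - 9)/(3 - 9) × (10.1 - 12)/(3 - 12) = 0.052895
L_1(10.1) = (10.1 - 3)/(6 - 3) × (10.1 - 9)/(6 - 9) × (10.1 - 12)/(6 - 12) = -0.274796
L_2(10.1) = (10.1 - 3)/(9 - 3) × (10.1 - 6)/(9 - 6) × (10.1 - 12)/(9 - 12) = 1.024241
L_3(10.1) = (10.1 - 3)/(12 - 3) × (10.1 - 6)/(12 - 6) × (10.1 - 9)/(12 - 9) = 0.197660

P(10.1) = 6×L_0(10.1) + (-15)×L_1(10.1) + (-4)×L_2(10.1) + 24×L_3(10.1)
P(10.1) = 5.086204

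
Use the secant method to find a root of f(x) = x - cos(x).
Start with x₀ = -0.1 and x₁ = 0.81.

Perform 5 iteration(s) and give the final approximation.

f(x) = x - cos(x)
x₀ = -0.1, x₁ = 0.81

Secant formula: x_{n+1} = x_n - f(x_n)(x_n - x_{n-1})/(f(x_n) - f(x_{n-1}))

Iteration 1:
  f(-0.100000) = -1.095004
  f(0.810000) = 0.120502
  x_2 = 0.810000 - 0.120502×(0.810000 - (-0.100000))/(0.120502 - (-1.095004))
       = 0.719785
Iteration 2:
  f(0.810000) = 0.120502
  f(0.719785) = -0.032162
  x_3 = 0.719785 - (-0.032162)×(0.719785 - 0.810000)/(-0.032162 - 0.120502)
       = 0.738791
Iteration 3:
  f(0.719785) = -0.032162
  f(0.738791) = -0.000492
  x_4 = 0.738791 - (-0.000492)×(0.738791 - 0.719785)/(-0.000492 - (-0.032162))
       = 0.739086
Iteration 4:
  f(0.738791) = -0.000492
  f(0.739086) = 0.000002
  x_5 = 0.739086 - 0.000002×(0.739086 - 0.738791)/(0.000002 - (-0.000492))
       = 0.739085
Iteration 5:
  f(0.739086) = 0.000002
  f(0.739085) = 0.000000
  x_6 = 0.739085 - 0.000000×(0.739085 - 0.739086)/(0.000000 - 0.000002)
       = 0.739085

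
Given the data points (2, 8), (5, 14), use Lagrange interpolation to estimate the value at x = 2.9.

Lagrange interpolation formula:
P(x) = Σ yᵢ × Lᵢ(x)
where Lᵢ(x) = Π_{j≠i} (x - xⱼ)/(xᵢ - xⱼ)

L_0(2.9) = (2.9 - 5)/(2 - 5) = 0.700000
L_1(2.9) = (2.9 - 2)/(5 - 2) = 0.300000

P(2.9) = 8×L_0(2.9) + 14×L_1(2.9)
P(2.9) = 9.800000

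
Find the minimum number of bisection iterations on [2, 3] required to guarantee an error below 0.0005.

We need (b-a)/2^n ≤ 0.0005
(3 - 2)/2^n ≤ 0.0005
1/2^n ≤ 0.0005
2^n ≥ 2000
n ≥ log₂(2000) = 10.97
n ≥ 11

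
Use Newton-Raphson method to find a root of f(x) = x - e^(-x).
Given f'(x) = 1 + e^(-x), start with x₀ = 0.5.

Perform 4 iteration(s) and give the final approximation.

f(x) = x - e^(-x)
f'(x) = 1 + e^(-x)
x₀ = 0.5

Newton-Raphson formula: x_{n+1} = x_n - f(x_n)/f'(x_n)

Iteration 1:
  f(0.500000) = -0.106531
  f'(0.500000) = 1.606531
  x_1 = 0.500000 - (-0.106531)/1.606531 = 0.566311
Iteration 2:
  f(0.566311) = -0.001305
  f'(0.566311) = 1.567616
  x_2 = 0.566311 - (-0.001305)/1.567616 = 0.567143
Iteration 3:
  f(0.567143) = 0.000000
  f'(0.567143) = 1.567143
  x_3 = 0.567143 - 0.000000/1.567143 = 0.567143
Iteration 4:
  f(0.567143) = 0.000000
  f'(0.567143) = 1.567143
  x_4 = 0.567143 - 0.000000/1.567143 = 0.567143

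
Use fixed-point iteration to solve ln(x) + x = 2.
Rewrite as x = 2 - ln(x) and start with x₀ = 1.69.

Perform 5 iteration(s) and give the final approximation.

Equation: ln(x) + x = 2
Fixed-point form: x = 2 - ln(x)
x₀ = 1.69

x_1 = g(1.690000) = 1.475271
x_2 = g(1.475271) = 1.611158
x_3 = g(1.611158) = 1.523047
x_4 = g(1.523047) = 1.579287
x_5 = g(1.579287) = 1.543026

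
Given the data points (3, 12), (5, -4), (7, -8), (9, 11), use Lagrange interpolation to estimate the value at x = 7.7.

Lagrange interpolation formula:
P(x) = Σ yᵢ × Lᵢ(x)
where Lᵢ(x) = Π_{j≠i} (x - xⱼ)/(xᵢ - xⱼ)

L_0(7.7) = (7.7 - 5)/(3 - 5) × (7.7 - 7)/(3 - 7) × (7.7 - 9)/(3 - 9) = 0.051188
L_1(7.7) = (7.7 - 3)/(5 - 3) × (7.7 - 7)/(5 - 7) × (7.7 - 9)/(5 - 9) = -0.267313
L_2(7.7) = (7.7 - 3)/(7 - 3) × (7.7 - 5)/(7 - 5) × (7.7 - 9)/(7 - 9) = 1.031062
L_3(7.7) = (7.7 - 3)/(9 - 3) × (7.7 - 5)/(9 - 5) × (7.7 - 7)/(9 - 7) = 0.185063

P(7.7) = 12×L_0(7.7) + (-4)×L_1(7.7) + (-8)×L_2(7.7) + 11×L_3(7.7)
P(7.7) = -4.529312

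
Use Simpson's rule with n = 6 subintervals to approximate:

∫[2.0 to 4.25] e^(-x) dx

f(x) = e^(-x)
a = 2.0, b = 4.25, n = 6
h = (b - a)/n = 0.375000

Simpson's rule: (h/3)[f(x₀) + 4f(x₁) + 2f(x₂) + ... + f(xₙ)]

x_0 = 2.0000, f(x_0) = 0.135335, coefficient = 1
x_1 = 2.3750, f(x_1) = 0.093014, coefficient = 4
x_2 = 2.7500, f(x_2) = 0.063928, coefficient = 2
x_3 = 3.1250, f(x_3) = 0.043937, coefficient = 4
x_4 = 3.5000, f(x_4) = 0.030197, coefficient = 2
x_5 = 3.8750, f(x_5) = 0.020754, coefficient = 4
x_6 = 4.2500, f(x_6) = 0.014264, coefficient = 1

I ≈ (0.375000/3) × 0.968673 = 0.121084
Exact value: 0.121071
Error: 0.000013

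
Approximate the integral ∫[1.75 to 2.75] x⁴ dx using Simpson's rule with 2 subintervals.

f(x) = x⁴
a = 1.75, b = 2.75, n = 2
h = (b - a)/n = 0.500000

Simpson's rule: (h/3)[f(x₀) + 4f(x₁) + 2f(x₂) + ... + f(xₙ)]

x_0 = 1.7500, f(x_0) = 9.378906, coefficient = 1
x_1 = 2.2500, f(x_1) = 25.628906, coefficient = 4
x_2 = 2.7500, f(x_2) = 57.191406, coefficient = 1

I ≈ (0.500000/3) × 169.085938 = 28.180990
Exact value: 28.172656
Error: 0.008333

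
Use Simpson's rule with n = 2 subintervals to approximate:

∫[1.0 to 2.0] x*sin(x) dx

f(x) = x*sin(x)
a = 1.0, b = 2.0, n = 2
h = (b - a)/n = 0.500000

Simpson's rule: (h/3)[f(x₀) + 4f(x₁) + 2f(x₂) + ... + f(xₙ)]

x_0 = 1.0000, f(x_0) = 0.841471, coefficient = 1
x_1 = 1.5000, f(x_1) = 1.496242, coefficient = 4
x_2 = 2.0000, f(x_2) = 1.818595, coefficient = 1

I ≈ (0.500000/3) × 8.645036 = 1.440839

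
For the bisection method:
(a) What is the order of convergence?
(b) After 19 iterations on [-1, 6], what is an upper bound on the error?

(a) Bisection has linear (order 1) convergence; the error is halved each step.

(b) Error bound = (b-a)/2^n = (6 - (-1))/2^{19}
    = 7/2^{19}

(a) 1 (linear); (b) error ≤ 1.34e-05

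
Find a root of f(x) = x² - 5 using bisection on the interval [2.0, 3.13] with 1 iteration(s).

f(x) = x² - 5
Initial interval: [2.0, 3.13]

Iteration 1:
  c_1 = (2.000000 + 3.130000)/2 = 2.565000
  f(c_1) = f(2.565000) = 1.579225
  f(a) × f(c) < 0, new interval: [2.000000, 2.565000]

After 1 iteration(s), the approximation is c_1 = 2.565000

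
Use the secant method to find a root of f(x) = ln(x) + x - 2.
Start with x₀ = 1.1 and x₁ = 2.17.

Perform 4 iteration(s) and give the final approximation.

f(x) = ln(x) + x - 2
x₀ = 1.1, x₁ = 2.17

Secant formula: x_{n+1} = x_n - f(x_n)(x_n - x_{n-1})/(f(x_n) - f(x_{n-1}))

Iteration 1:
  f(1.100000) = -0.804690
  f(2.170000) = 0.944727
  x_2 = 2.170000 - 0.944727×(2.170000 - 1.100000)/(0.944727 - (-0.804690))
       = 1.592174
Iteration 2:
  f(2.170000) = 0.944727
  f(1.592174) = 0.057275
  x_3 = 1.592174 - 0.057275×(1.592174 - 2.170000)/(0.057275 - 0.944727)
       = 1.554882
Iteration 3:
  f(1.592174) = 0.057275
  f(1.554882) = -0.003718
  x_4 = 1.554882 - (-0.003718)×(1.554882 - 1.592174)/(-0.003718 - 0.057275)
       = 1.557155
Iteration 4:
  f(1.554882) = -0.003718
  f(1.557155) = 0.000016
  x_5 = 1.557155 - 0.000016×(1.557155 - 1.554882)/(0.000016 - (-0.003718))
       = 1.557146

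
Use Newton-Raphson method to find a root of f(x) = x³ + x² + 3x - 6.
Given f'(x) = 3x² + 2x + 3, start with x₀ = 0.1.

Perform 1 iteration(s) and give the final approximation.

f(x) = x³ + x² + 3x - 6
f'(x) = 3x² + 2x + 3
x₀ = 0.1

Newton-Raphson formula: x_{n+1} = x_n - f(x_n)/f'(x_n)

Iteration 1:
  f(0.100000) = -5.689000
  f'(0.100000) = 3.230000
  x_1 = 0.100000 - (-5.689000)/3.230000 = 1.861300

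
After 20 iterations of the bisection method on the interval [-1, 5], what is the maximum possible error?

Bisection error bound: |error| ≤ (b-a)/2^n
|error| ≤ (5 - (-1))/2^20 = 6/2^20
|error| ≤ 0.0000057220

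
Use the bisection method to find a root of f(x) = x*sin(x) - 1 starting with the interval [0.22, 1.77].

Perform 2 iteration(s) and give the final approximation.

f(x) = x*sin(x) - 1
Initial interval: [0.22, 1.77]

Iteration 1:
  c_1 = (0.220000 + 1.770000)/2 = 0.995000
  f(c_1) = f(0.995000) = -0.165435
  f(a) × f(c) ≥ 0, new interval: [0.995000, 1.770000]
Iteration 2:
  c_2 = (0.995000 + 1.770000)/2 = 1.382500
  f(c_2) = f(1.382500) = 0.358064
  f(a) × f(c) < 0, new interval: [0.995000, 1.382500]

After 2 iteration(s), the approximation is c_2 = 1.382500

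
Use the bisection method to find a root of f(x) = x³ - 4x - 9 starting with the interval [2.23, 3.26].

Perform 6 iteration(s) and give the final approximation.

f(x) = x³ - 4x - 9
Initial interval: [2.23, 3.26]

Iteration 1:
  c_1 = (2.230000 + 3.260000)/2 = 2.745000
  f(c_1) = f(2.745000) = 0.703644
  f(a) × f(c) < 0, new interval: [2.230000, 2.745000]
Iteration 2:
  c_2 = (2.230000 + 2.745000)/2 = 2.487500
  f(c_2) = f(2.487500) = -3.558205
  f(a) × f(c) ≥ 0, new interval: [2.487500, 2.745000]
Iteration 3:
  c_3 = (2.487500 + 2.745000)/2 = 2.616250
  f(c_3) = f(2.616250) = -1.557386
  f(a) × f(c) ≥ 0, new interval: [2.616250, 2.745000]
Iteration 4:
  c_4 = (2.616250 + 2.745000)/2 = 2.680625
  f(c_4) = f(2.680625) = -0.460198
  f(a) × f(c) ≥ 0, new interval: [2.680625, 2.745000]
Iteration 5:
  c_5 = (2.680625 + 2.745000)/2 = 2.712813
  f(c_5) = f(2.712813) = 0.113291
  f(a) × f(c) < 0, new interval: [2.680625, 2.712813]
Iteration 6:
  c_6 = (2.680625 + 2.712813)/2 = 2.696719
  f(c_6) = f(2.696719) = -0.175549
  f(a) × f(c) ≥ 0, new interval: [2.696719, 2.712813]

After 6 iteration(s), the approximation is c_6 = 2.696719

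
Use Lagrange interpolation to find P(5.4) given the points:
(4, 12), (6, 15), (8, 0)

Lagrange interpolation formula:
P(x) = Σ yᵢ × Lᵢ(x)
where Lᵢ(x) = Π_{j≠i} (x - xⱼ)/(xᵢ - xⱼ)

L_0(5.4) = (5.4 - 6)/(4 - 6) × (5.4 - 8)/(4 - 8) = 0.195000
L_1(5.4) = (5.4 - 4)/(6 - 4) × (5.4 - 8)/(6 - 8) = 0.910000
L_2(5.4) = (5.4 - 4)/(8 - 4) × (5.4 - 6)/(8 - 6) = -0.105000

P(5.4) = 12×L_0(5.4) + 15×L_1(5.4) + 0×L_2(5.4)
P(5.4) = 15.990000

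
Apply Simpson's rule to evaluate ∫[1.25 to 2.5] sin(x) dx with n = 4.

f(x) = sin(x)
a = 1.25, b = 2.5, n = 4
h = (b - a)/n = 0.312500

Simpson's rule: (h/3)[f(x₀) + 4f(x₁) + 2f(x₂) + ... + f(xₙ)]

x_0 = 1.2500, f(x_0) = 0.948985, coefficient = 1
x_1 = 1.5625, f(x_1) = 0.999966, coefficient = 4
x_2 = 1.8750, f(x_2) = 0.954086, coefficient = 2
x_3 = 2.1875, f(x_3) = 0.815789, coefficient = 4
x_4 = 2.5000, f(x_4) = 0.598472, coefficient = 1

I ≈ (0.312500/3) × 10.718648 = 1.116526
Exact value: 1.116466
Error: 0.000060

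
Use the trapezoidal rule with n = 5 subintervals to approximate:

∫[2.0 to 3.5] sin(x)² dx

f(x) = sin(x)²
a = 2.0, b = 3.5, n = 5
h = (b - a)/n = 0.300000

Trapezoidal rule: (h/2)[f(x₀) + 2f(x₁) + 2f(x₂) + ... + f(xₙ)]

x_0 = 2.0000, f(x_0) = 0.826822, coefficient = 1
x_1 = 2.3000, f(x_1) = 0.556076, coefficient = 2
x_2 = 2.6000, f(x_2) = 0.265742, coefficient = 2
x_3 = 2.9000, f(x_3) = 0.057240, coefficient = 2
x_4 = 3.2000, f(x_4) = 0.003408, coefficient = 2
x_5 = 3.5000, f(x_5) = 0.123049, coefficient = 1

I ≈ (0.300000/2) × 2.714802 = 0.407220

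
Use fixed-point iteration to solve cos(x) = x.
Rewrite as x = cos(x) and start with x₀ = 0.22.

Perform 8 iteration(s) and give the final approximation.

Equation: cos(x) = x
Fixed-point form: x = cos(x)
x₀ = 0.22

x_1 = g(0.220000) = 0.975897
x_2 = g(0.975897) = 0.560425
x_3 = g(0.560425) = 0.847029
x_4 = g(0.847029) = 0.662212
x_5 = g(0.662212) = 0.788634
x_6 = g(0.788634) = 0.704815
x_7 = g(0.704815) = 0.761731
x_8 = g(0.761731) = 0.723642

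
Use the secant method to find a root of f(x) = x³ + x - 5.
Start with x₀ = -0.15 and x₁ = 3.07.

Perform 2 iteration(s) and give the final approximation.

f(x) = x³ + x - 5
x₀ = -0.15, x₁ = 3.07

Secant formula: x_{n+1} = x_n - f(x_n)(x_n - x_{n-1})/(f(x_n) - f(x_{n-1}))

Iteration 1:
  f(-0.150000) = -5.153375
  f(3.070000) = 27.004443
  x_2 = 3.070000 - 27.004443×(3.070000 - (-0.150000))/(27.004443 - (-5.153375))
       = 0.366013
Iteration 2:
  f(3.070000) = 27.004443
  f(0.366013) = -4.584953
  x_3 = 0.366013 - (-4.584953)×(0.366013 - 3.070000)/(-4.584953 - 27.004443)
       = 0.758476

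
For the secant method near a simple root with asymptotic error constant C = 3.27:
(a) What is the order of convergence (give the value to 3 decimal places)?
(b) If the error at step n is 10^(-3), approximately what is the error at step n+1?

(a) Secant method has superlinear convergence with order φ = (1+√5)/2 ≈ 1.618.
    This means |e_{n+1}| ≈ C|e_n|^1.618.

(b) With |e_n| = 10^(-3) and C = 3.27:
    |e_{n+1}| ≈ 3.27 × (10^(-3))^1.618 = 3.27 × 10^(-4.85)

(a) ≈ 1.618 (golden ratio); (b) |e_{n+1}| ≈ 4.576e-05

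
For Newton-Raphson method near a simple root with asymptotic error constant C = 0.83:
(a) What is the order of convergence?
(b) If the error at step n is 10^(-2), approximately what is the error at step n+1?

(a) Newton-Raphson has quadratic (order 2) convergence near simple roots.
    This means |e_{n+1}| ≈ C|e_n|².

(b) With |e_n| = 10^(-2) and C = 0.83:
    |e_{n+1}| ≈ 0.83 × (10^(-2))² = 0.83 × 10^(-4)

(a) 2 (quadratic); (b) |e_{n+1}| ≈ 8.300e-05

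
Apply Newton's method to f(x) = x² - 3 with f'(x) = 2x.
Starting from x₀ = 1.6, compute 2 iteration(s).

f(x) = x² - 3
f'(x) = 2x
x₀ = 1.6

Newton-Raphson formula: x_{n+1} = x_n - f(x_n)/f'(x_n)

Iteration 1:
  f(1.600000) = -0.440000
  f'(1.600000) = 3.200000
  x_1 = 1.600000 - (-0.440000)/3.200000 = 1.737500
Iteration 2:
  f(1.737500) = 0.018906
  f'(1.737500) = 3.475000
  x_2 = 1.737500 - 0.018906/3.475000 = 1.732059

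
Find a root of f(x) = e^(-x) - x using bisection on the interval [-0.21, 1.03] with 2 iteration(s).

f(x) = e^(-x) - x
Initial interval: [-0.21, 1.03]

Iteration 1:
  c_1 = (-0.210000 + 1.030000)/2 = 0.410000
  f(c_1) = f(0.410000) = 0.253650
  f(a) × f(c) ≥ 0, new interval: [0.410000, 1.030000]
Iteration 2:
  c_2 = (0.410000 + 1.030000)/2 = 0.720000
  f(c_2) = f(0.720000) = -0.233248
  f(a) × f(c) < 0, new interval: [0.410000, 0.720000]

After 2 iteration(s), the approximation is c_2 = 0.720000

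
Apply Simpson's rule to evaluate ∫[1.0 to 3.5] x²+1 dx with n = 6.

f(x) = x²+1
a = 1.0, b = 3.5, n = 6
h = (b - a)/n = 0.416667

Simpson's rule: (h/3)[f(x₀) + 4f(x₁) + 2f(x₂) + ... + f(xₙ)]

x_0 = 1.0000, f(x_0) = 2.000000, coefficient = 1
x_1 = 1.4167, f(x_1) = 3.006944, coefficient = 4
x_2 = 1.8333, f(x_2) = 4.361111, coefficient = 2
x_3 = 2.2500, f(x_3) = 6.062500, coefficient = 4
x_4 = 2.6667, f(x_4) = 8.111111, coefficient = 2
x_5 = 3.0833, f(x_5) = 10.506944, coefficient = 4
x_6 = 3.5000, f(x_6) = 13.250000, coefficient = 1

I ≈ (0.416667/3) × 118.500000 = 16.458333
Exact value: 16.458333
Error: 0.000000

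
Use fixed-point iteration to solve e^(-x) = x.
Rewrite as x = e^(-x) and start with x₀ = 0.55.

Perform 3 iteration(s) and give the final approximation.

Equation: e^(-x) = x
Fixed-point form: x = e^(-x)
x₀ = 0.55

x_1 = g(0.550000) = 0.576950
x_2 = g(0.576950) = 0.561609
x_3 = g(0.561609) = 0.570291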